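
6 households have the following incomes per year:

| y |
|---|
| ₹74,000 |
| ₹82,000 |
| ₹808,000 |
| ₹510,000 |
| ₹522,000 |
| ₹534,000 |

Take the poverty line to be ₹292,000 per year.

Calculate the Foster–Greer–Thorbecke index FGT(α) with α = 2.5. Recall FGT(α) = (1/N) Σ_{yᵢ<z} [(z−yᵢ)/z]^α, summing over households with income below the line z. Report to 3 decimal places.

0.153

Below the line: ₹74,000, ₹82,000 (q = 2 of N = 6).
Gap ratios (z−y)/z: (292000−74000)/292000 = 0.7466; (292000−82000)/292000 = 0.7192.
Raised to α = 2.5: 0.48160; 0.43862.
Sum = 0.920220; FGT(2.5) = 0.920220 / 6 = 0.153.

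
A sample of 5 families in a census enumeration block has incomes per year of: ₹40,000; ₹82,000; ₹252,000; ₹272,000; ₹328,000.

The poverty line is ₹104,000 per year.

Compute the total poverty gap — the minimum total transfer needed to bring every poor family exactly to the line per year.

Incomes under z: ₹40,000, ₹82,000 (q = 2 of N = 5).
Individual gaps: 104000−40000 = 64000; 104000−82000 = 22000.
Aggregate gap = ₹86,000.

₹86,000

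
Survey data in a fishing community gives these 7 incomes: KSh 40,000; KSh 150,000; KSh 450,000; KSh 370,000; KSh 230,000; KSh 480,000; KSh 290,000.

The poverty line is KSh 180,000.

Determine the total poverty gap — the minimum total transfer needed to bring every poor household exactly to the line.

Incomes under z: KSh 40,000, KSh 150,000 (q = 2 of N = 7).
Individual gaps: 180000−40000 = 140000; 180000−150000 = 30000.
Aggregate gap = KSh 170,000.

KSh 170,000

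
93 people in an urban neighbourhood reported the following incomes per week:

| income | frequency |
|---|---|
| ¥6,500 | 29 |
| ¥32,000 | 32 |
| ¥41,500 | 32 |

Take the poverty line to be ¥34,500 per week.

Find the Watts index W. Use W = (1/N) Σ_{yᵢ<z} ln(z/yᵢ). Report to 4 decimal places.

0.5464

Below the line: 29×¥6,500, 32×¥32,000 (q = 61 of N = 93).
Log shortfalls: ln(34500/6500) = 1.6692 (×29); ln(34500/32000) = 0.0752 (×32).
W = 50.812707 / 93 = 0.5464.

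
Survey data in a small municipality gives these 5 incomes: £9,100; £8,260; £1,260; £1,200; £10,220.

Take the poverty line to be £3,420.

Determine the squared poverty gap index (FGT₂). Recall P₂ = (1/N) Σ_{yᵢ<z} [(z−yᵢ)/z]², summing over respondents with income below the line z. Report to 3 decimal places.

Below the line: £1,200, £1,260 (q = 2 of N = 5).
Gap ratios (z−y)/z: (3420−1200)/3420 = 0.6491; (3420−1260)/3420 = 0.6316.
Squared: 0.4214; 0.3989.
Sum = 0.820252; P₂ = 0.820252 / 5 = 0.164.

0.164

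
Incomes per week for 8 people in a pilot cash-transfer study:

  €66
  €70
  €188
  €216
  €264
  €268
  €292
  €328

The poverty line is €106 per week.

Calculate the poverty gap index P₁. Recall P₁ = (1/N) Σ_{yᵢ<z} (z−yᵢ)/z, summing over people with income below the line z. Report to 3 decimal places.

0.090

Poor units: €66, €70 (q = 2 of N = 8).
Gap ratios (z−y)/z: (106−66)/106 = 0.3774; (106−70)/106 = 0.3396.
Σ = 0.716981. Dividing by the full population N = 8 gives P₁ = 0.090.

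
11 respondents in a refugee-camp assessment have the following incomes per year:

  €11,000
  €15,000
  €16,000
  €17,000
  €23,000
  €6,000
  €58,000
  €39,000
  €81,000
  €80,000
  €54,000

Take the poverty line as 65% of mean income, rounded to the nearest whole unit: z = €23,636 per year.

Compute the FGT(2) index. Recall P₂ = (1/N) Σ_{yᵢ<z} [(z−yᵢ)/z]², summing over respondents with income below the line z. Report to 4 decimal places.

0.1055

Poor units: €6,000, €11,000, €15,000, €16,000, €17,000, €23,000 (q = 6 of N = 11).
Gap ratios (z−y)/z: (23636−6000)/23636 = 0.7461; (23636−11000)/23636 = 0.5346; (23636−15000)/23636 = 0.3654; (23636−16000)/23636 = 0.3231; (23636−17000)/23636 = 0.2808; (23636−23000)/23636 = 0.0269.
Squared: 0.5567; 0.2858; 0.1335; 0.1044; 0.0788; 0.0007.
Sum = 1.159966; P₂ = 1.159966 / 11 = 0.1055.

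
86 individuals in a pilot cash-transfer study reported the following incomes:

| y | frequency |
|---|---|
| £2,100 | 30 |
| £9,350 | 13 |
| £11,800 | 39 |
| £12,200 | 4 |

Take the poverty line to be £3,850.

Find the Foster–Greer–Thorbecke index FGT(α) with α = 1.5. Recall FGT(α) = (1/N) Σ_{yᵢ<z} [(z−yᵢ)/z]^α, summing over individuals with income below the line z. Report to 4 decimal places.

Incomes under z: 30×£2,100 (q = 30 of N = 86).
Shortfall ratios: (3850−2100)/3850 = 0.4545 (×30).
Raised to α = 1.5: 0.30645 (×30).
Sum = 9.193634; FGT(1.5) = 9.193634 / 86 = 0.1069.

0.1069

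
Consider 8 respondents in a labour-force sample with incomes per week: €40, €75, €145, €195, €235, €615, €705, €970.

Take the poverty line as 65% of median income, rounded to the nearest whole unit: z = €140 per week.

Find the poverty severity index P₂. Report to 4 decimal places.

Below z: €40, €75 (q = 2 of N = 8).
Relative gaps: (140−40)/140 = 0.7143; (140−75)/140 = 0.4643.
Squared: 0.5102; 0.2156.
Sum = 0.725765; P₂ = 0.725765 / 8 = 0.0907.

0.0907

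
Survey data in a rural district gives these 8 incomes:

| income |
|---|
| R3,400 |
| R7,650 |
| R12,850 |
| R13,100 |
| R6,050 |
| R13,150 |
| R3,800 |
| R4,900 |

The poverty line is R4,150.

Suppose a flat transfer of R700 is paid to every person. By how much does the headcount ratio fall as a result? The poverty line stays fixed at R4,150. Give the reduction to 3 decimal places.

0.125

Before: below the line — R3,400, R3,800; headcount ratio = 0.25000.
After the R700 transfer: below the line — R4,100; headcount ratio = 0.12500.
Reduction = 0.25000 − 0.12500 = 0.125.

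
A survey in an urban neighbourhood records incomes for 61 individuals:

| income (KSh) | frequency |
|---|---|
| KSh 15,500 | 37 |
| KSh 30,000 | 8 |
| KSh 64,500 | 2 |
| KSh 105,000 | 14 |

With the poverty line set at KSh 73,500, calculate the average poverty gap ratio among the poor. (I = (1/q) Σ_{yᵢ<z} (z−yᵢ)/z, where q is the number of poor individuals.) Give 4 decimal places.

Below the line: 37×KSh 15,500, 8×KSh 30,000, 2×KSh 64,500 (q = 47 of N = 61).
Relative gaps: 0.7891 (×37), 0.5918 (×8), 0.1224 (×2); sum = 34.176871.
I averages over the q = 47 poor units only: 34.176871 / 47 = 0.7272.

0.7272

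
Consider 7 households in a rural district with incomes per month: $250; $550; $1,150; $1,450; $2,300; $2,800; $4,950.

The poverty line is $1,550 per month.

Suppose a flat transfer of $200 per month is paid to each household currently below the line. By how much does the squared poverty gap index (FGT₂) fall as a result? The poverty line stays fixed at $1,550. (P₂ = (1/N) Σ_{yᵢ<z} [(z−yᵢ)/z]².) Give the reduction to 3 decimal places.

Before: below the line — $250, $550, $1,150, $1,450; squared poverty gap index (FGT₂) = 0.17006.
After the $200 transfer: below the line — $450, $750, $1,350; squared poverty gap index (FGT₂) = 0.11238.
Reduction = 0.17006 − 0.11238 = 0.058.

0.058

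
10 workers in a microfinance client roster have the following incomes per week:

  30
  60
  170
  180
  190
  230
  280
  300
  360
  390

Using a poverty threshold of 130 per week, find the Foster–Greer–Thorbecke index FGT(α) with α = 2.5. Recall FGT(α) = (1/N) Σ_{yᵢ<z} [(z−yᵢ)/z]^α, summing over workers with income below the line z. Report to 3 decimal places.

Poor units: 30, 60 (q = 2 of N = 10).
Gap ratios (z−y)/z: (130−30)/130 = 0.7692; (130−60)/130 = 0.5385.
Raised to α = 2.5: 0.51897; 0.21276.
Sum = 0.731728; FGT(2.5) = 0.731728 / 10 = 0.073.

0.073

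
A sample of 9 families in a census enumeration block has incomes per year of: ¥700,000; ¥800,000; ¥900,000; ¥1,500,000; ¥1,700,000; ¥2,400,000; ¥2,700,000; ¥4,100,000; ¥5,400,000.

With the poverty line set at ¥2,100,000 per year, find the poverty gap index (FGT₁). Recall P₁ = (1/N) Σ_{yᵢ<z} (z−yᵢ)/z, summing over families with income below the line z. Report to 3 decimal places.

Below the line: ¥700,000, ¥800,000, ¥900,000, ¥1,500,000, ¥1,700,000 (q = 5 of N = 9).
Relative gaps: (2100000−700000)/2100000 = 0.6667; (2100000−800000)/2100000 = 0.6190; (2100000−900000)/2100000 = 0.5714; (2100000−1500000)/2100000 = 0.2857; (2100000−1700000)/2100000 = 0.1905.
Sum of shortfalls = 2.333333; P₁ averages over all N: 2.333333 / 9 = 0.259.

0.259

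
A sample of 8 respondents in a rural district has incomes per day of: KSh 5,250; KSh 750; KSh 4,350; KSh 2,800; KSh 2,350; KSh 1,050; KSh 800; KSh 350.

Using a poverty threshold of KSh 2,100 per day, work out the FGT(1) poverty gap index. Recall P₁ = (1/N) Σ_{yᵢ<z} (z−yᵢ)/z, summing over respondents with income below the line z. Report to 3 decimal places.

Incomes under z: KSh 350, KSh 750, KSh 800, KSh 1,050 (q = 4 of N = 8).
Gap ratios (z−y)/z: (2100−350)/2100 = 0.8333; (2100−750)/2100 = 0.6429; (2100−800)/2100 = 0.6190; (2100−1050)/2100 = 0.5000.
Sum of shortfalls = 2.595238; P₁ averages over all N: 2.595238 / 8 = 0.324.

0.324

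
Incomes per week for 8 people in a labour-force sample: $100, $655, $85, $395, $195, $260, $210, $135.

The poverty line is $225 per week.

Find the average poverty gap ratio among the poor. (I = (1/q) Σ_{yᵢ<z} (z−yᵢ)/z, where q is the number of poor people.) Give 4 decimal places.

0.3556

Incomes under z: $85, $100, $135, $195, $210 (q = 5 of N = 8).
Relative gaps: 0.6222, 0.5556, 0.4000, 0.1333, 0.0667; sum = 1.777778.
The income-gap ratio divides by q (the poor only): 1.777778 / 5 = 0.3556.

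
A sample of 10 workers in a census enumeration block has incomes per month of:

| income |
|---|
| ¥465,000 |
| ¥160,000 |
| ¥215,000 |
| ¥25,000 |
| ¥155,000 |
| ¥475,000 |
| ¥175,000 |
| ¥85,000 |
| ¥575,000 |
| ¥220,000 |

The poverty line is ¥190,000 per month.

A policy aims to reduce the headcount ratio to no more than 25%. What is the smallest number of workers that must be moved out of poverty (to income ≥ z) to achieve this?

3

Currently q = 5 of N = 10 are below the line (H = 0.500).
A headcount ratio of at most 25% allows at most ⌊0.25 × 10⌋ = 2 poor workers.
So at least 5 − 2 = 3 must be lifted.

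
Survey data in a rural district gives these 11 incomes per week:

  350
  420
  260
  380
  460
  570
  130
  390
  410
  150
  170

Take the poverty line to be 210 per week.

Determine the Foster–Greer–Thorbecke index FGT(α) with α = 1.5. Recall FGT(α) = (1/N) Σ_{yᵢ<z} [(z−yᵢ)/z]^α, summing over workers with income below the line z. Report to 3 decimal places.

Below z: 130, 150, 170 (q = 3 of N = 11).
Gap ratios (z−y)/z: (210−130)/210 = 0.3810; (210−150)/210 = 0.2857; (210−170)/210 = 0.1905.
Raised to α = 1.5: 0.23513; 0.15272; 0.08313.
Sum = 0.470980; FGT(1.5) = 0.470980 / 11 = 0.043.

0.043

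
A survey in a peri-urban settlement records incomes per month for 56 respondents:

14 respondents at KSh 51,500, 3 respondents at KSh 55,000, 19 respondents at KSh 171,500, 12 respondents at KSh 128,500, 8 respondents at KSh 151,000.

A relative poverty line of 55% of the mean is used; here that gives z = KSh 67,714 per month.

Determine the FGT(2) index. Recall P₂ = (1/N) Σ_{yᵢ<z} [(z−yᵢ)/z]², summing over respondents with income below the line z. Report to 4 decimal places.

Below z: 14×KSh 51,500, 3×KSh 55,000 (q = 17 of N = 56).
Shortfall ratios: (67714−51500)/67714 = 0.2394 (×14); (67714−55000)/67714 = 0.1878 (×3).
Squared: 0.0573 (×14); 0.0353 (×3).
Sum = 0.908458; P₂ = 0.908458 / 56 = 0.0162.

0.0162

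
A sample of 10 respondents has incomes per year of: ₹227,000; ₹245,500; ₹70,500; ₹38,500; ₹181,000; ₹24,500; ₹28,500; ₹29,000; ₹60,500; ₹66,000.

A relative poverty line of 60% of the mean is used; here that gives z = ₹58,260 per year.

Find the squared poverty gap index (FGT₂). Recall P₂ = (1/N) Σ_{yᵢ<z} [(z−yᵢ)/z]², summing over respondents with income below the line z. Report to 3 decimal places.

Poor units: ₹24,500, ₹28,500, ₹29,000, ₹38,500 (q = 4 of N = 10).
Relative gaps: (58260−24500)/58260 = 0.5795; (58260−28500)/58260 = 0.5108; (58260−29000)/58260 = 0.5022; (58260−38500)/58260 = 0.3392.
Squared: 0.3358; 0.2609; 0.2522; 0.1150.
Sum = 0.963990; P₂ = 0.963990 / 10 = 0.096.

0.096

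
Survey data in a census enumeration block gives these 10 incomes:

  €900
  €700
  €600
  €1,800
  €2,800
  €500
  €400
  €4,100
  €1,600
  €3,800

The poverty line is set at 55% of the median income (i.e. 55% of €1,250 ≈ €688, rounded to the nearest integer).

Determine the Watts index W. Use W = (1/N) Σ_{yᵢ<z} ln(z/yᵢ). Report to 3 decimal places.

Poor units: €400, €500, €600 (q = 3 of N = 10).
Log gaps: ln(688/400) = 0.5423; ln(688/500) = 0.3192; ln(688/600) = 0.1369.
W = 0.998364 / 10 = 0.100.

0.100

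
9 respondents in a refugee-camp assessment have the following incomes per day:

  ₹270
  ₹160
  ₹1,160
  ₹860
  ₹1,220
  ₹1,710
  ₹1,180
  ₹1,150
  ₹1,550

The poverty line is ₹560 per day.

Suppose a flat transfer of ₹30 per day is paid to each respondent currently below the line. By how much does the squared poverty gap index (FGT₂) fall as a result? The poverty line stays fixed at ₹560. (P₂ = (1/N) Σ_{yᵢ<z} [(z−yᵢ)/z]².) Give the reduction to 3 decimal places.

0.014

Before: below the line — ₹160, ₹270; squared poverty gap index (FGT₂) = 0.08649.
After the ₹30 transfer: below the line — ₹190, ₹300; squared poverty gap index (FGT₂) = 0.07246.
Reduction = 0.08649 − 0.07246 = 0.014.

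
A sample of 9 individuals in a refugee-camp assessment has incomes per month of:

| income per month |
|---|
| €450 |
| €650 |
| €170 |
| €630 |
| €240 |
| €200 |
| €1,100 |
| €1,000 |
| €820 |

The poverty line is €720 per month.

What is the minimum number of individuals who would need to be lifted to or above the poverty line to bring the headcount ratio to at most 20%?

5

6 of the 9 individuals are poor, so H = 6/9 = 0.667.
A headcount ratio of at most 20% allows at most ⌊0.20 × 9⌋ = 1 poor individuals.
So at least 6 − 1 = 5 must be lifted.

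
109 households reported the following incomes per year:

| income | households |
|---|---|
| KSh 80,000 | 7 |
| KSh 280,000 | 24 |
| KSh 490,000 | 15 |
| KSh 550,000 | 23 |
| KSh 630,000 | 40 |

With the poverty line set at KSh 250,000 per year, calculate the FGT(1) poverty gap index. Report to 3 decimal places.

Incomes under z: 7×KSh 80,000 (q = 7 of N = 109).
Shortfall ratios: (250000−80000)/250000 = 0.6800 (×7).
Σ = 4.760000. Dividing by the full population N = 109 gives P₁ = 0.044.

0.044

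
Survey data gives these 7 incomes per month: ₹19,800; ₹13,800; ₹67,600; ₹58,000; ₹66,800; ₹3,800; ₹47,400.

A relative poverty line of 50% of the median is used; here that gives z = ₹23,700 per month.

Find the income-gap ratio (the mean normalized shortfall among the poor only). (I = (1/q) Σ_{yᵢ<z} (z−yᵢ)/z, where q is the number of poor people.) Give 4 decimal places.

0.4740

Below the line: ₹3,800, ₹13,800, ₹19,800 (q = 3 of N = 7).
Shortfall ratios (z−y)/z: 0.8397, 0.4177, 0.1646; sum = 1.421941.
The income-gap ratio divides by q (the poor only): 1.421941 / 3 = 0.4740.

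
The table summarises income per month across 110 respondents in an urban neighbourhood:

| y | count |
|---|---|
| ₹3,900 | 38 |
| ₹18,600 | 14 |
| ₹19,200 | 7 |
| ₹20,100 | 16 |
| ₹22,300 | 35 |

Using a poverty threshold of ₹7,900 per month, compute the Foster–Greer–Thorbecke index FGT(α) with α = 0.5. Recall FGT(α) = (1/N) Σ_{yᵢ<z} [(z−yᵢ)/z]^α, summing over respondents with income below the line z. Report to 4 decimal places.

Below z: 38×₹3,900 (q = 38 of N = 110).
Gap ratios (z−y)/z: (7900−3900)/7900 = 0.5063 (×38).
Raised to α = 0.5: 0.71157 (×38).
Sum = 27.039587; FGT(0.5) = 27.039587 / 110 = 0.2458.

0.2458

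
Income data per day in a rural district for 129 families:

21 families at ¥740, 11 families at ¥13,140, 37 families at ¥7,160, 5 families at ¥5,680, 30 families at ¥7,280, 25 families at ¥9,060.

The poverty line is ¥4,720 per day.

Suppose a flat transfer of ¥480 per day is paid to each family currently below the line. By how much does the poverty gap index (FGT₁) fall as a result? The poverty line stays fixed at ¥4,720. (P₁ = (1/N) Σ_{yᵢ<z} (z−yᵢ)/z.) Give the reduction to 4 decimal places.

0.0166

Before: below the line — 21×¥740; poverty gap index (FGT₁) = 0.137268.
After the ¥480 transfer: below the line — 21×¥1,220; poverty gap index (FGT₁) = 0.120713.
Reduction = 0.137268 − 0.120713 = 0.0166.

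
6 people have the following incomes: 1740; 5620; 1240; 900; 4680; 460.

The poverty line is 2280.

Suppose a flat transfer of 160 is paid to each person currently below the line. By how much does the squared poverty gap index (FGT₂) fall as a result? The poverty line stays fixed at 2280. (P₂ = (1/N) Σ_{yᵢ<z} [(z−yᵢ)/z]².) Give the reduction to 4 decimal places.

0.0458

Before: below the line — 460, 900, 1240, 1740; squared poverty gap index (FGT₂) = 0.211283.
After the 160 transfer: below the line — 620, 1060, 1400, 1900; squared poverty gap index (FGT₂) = 0.165525.
Reduction = 0.211283 − 0.165525 = 0.0458.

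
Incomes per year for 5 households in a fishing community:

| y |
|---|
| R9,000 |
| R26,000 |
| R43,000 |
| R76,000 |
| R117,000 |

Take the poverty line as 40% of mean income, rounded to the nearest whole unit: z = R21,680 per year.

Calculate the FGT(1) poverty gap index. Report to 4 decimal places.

0.1170

Poor units: R9,000 (q = 1 of N = 5).
Normalized shortfalls: (21680−9000)/21680 = 0.5849.
Sum of shortfalls = 0.584871; P₁ averages over all N: 0.584871 / 5 = 0.1170.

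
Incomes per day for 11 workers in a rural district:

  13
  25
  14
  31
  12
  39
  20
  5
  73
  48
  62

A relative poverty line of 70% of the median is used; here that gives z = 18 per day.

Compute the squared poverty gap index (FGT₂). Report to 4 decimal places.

0.0690

Poor units: 5, 12, 13, 14 (q = 4 of N = 11).
Relative gaps: (18−5)/18 = 0.7222; (18−12)/18 = 0.3333; (18−13)/18 = 0.2778; (18−14)/18 = 0.2222.
Squared: 0.5216; 0.1111; 0.0772; 0.0494.
Sum = 0.759259; P₂ = 0.759259 / 11 = 0.0690.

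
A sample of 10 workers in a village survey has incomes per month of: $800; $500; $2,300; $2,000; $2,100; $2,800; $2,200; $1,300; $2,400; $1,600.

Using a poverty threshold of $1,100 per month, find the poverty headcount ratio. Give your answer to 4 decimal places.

2 of the 10 workers have income below $1,100.
H = 2/10 = 0.2000.

0.2000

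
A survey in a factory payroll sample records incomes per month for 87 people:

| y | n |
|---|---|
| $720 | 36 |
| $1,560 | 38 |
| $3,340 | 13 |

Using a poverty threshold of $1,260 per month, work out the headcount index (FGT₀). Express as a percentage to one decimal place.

41.4%

36 of the 87 people have income below $1,260.
H = 36/87 = 41.4%.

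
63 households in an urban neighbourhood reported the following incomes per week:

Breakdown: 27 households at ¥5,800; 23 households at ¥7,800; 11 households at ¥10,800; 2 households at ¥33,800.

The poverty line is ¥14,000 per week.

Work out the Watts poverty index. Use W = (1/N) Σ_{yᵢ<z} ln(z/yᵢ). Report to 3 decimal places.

0.637

Below z: 27×¥5,800, 23×¥7,800, 11×¥10,800 (q = 61 of N = 63).
Log shortfalls: ln(14000/5800) = 0.8812 (×27); ln(14000/7800) = 0.5849 (×23); ln(14000/10800) = 0.2595 (×11).
W = 40.100480 / 63 = 0.637.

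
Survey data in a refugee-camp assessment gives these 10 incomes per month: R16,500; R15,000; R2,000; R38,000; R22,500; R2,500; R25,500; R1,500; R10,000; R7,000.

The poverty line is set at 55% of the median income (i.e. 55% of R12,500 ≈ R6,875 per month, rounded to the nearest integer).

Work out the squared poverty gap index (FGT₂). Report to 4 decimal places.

0.1519

Below z: R1,500, R2,000, R2,500 (q = 3 of N = 10).
Normalized shortfalls: (6875−1500)/6875 = 0.7818; (6875−2000)/6875 = 0.7091; (6875−2500)/6875 = 0.6364.
Squared: 0.6112; 0.5028; 0.4050.
Sum = 1.519008; P₂ = 1.519008 / 10 = 0.1519.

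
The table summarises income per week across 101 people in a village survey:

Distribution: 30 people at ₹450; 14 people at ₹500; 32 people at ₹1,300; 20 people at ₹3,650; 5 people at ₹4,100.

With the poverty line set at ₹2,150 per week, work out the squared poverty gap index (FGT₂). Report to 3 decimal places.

0.317

Below z: 30×₹450, 14×₹500, 32×₹1,300 (q = 76 of N = 101).
Relative gaps: (2150−450)/2150 = 0.7907 (×30); (2150−500)/2150 = 0.7674 (×14); (2150−1300)/2150 = 0.3953 (×32).
Squared: 0.6252 (×30); 0.5890 (×14); 0.1563 (×32).
Sum = 32.003245; P₂ = 32.003245 / 101 = 0.317.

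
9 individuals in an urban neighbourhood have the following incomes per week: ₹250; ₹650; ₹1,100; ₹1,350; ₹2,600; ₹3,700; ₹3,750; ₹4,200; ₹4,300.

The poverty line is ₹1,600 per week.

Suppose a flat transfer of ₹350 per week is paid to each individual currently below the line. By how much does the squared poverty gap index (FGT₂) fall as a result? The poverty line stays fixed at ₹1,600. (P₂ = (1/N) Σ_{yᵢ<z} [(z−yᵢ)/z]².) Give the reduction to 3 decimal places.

0.072

Before: below the line — ₹250, ₹650, ₹1,100, ₹1,350; squared poverty gap index (FGT₂) = 0.13184.
After the ₹350 transfer: below the line — ₹600, ₹1,000, ₹1,450; squared poverty gap index (FGT₂) = 0.06000.
Reduction = 0.13184 − 0.06000 = 0.072.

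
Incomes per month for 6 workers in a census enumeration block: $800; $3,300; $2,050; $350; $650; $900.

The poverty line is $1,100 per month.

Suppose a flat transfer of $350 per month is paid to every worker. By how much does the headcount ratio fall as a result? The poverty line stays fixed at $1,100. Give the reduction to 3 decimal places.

Before: below the line — $350, $650, $800, $900; headcount ratio = 0.66667.
After the $350 transfer: below the line — $700, $1,000; headcount ratio = 0.33333.
Reduction = 0.66667 − 0.33333 = 0.333.

0.333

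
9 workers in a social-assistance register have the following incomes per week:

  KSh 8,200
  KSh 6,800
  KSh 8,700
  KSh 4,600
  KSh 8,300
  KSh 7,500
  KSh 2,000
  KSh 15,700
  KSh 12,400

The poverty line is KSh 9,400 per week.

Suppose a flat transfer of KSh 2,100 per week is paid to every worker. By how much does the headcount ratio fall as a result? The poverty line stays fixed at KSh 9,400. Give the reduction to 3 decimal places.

Before: below the line — KSh 2,000, KSh 4,600, KSh 6,800, KSh 7,500, KSh 8,200, KSh 8,300, KSh 8,700; headcount ratio = 0.77778.
After the KSh 2,100 transfer: below the line — KSh 4,100, KSh 6,700, KSh 8,900; headcount ratio = 0.33333.
Reduction = 0.77778 − 0.33333 = 0.444.

0.444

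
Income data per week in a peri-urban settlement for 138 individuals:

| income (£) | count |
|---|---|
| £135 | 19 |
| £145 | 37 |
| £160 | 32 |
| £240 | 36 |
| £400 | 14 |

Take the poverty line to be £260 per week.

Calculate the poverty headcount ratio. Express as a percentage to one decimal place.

89.9%

124 of the 138 individuals have income below £260.
H = 124/138 = 89.9%.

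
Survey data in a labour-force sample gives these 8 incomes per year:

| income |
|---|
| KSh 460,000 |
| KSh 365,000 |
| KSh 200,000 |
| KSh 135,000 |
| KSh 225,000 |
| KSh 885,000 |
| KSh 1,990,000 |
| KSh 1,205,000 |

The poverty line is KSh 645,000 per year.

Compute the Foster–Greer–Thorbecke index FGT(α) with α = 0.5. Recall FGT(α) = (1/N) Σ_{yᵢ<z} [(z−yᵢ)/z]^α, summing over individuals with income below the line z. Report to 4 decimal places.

0.4652

Below z: KSh 135,000, KSh 200,000, KSh 225,000, KSh 365,000, KSh 460,000 (q = 5 of N = 8).
Shortfall ratios: (645000−135000)/645000 = 0.7907; (645000−200000)/645000 = 0.6899; (645000−225000)/645000 = 0.6512; (645000−365000)/645000 = 0.4341; (645000−460000)/645000 = 0.2868.
Raised to α = 0.5: 0.88921; 0.83062; 0.80695; 0.65887; 0.53556.
Sum = 3.721201; FGT(0.5) = 3.721201 / 8 = 0.4652.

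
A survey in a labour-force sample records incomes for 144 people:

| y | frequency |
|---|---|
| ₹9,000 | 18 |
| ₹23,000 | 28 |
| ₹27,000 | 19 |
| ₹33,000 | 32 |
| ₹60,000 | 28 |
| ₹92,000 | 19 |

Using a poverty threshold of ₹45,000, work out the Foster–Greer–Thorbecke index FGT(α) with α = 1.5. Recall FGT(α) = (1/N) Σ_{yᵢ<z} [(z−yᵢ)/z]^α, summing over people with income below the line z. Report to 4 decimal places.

0.2199

Below the line: 18×₹9,000, 28×₹23,000, 19×₹27,000, 32×₹33,000 (q = 97 of N = 144).
Normalized shortfalls: (45000−9000)/45000 = 0.8000 (×18); (45000−23000)/45000 = 0.4889 (×28); (45000−27000)/45000 = 0.4000 (×19); (45000−33000)/45000 = 0.2667 (×32).
Raised to α = 1.5: 0.71554 (×18); 0.34183 (×28); 0.25298 (×19); 0.13771 (×32).
Sum = 31.664360; FGT(1.5) = 31.664360 / 144 = 0.2199.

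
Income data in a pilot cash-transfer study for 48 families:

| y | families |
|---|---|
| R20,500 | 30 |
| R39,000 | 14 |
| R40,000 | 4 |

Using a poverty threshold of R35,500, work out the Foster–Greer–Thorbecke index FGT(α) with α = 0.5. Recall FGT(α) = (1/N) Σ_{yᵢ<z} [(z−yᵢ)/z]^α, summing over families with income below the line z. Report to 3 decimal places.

0.406

Below the line: 30×R20,500 (q = 30 of N = 48).
Shortfall ratios: (35500−20500)/35500 = 0.4225 (×30).
Raised to α = 0.5: 0.65003 (×30).
Sum = 19.500813; FGT(0.5) = 19.500813 / 48 = 0.406.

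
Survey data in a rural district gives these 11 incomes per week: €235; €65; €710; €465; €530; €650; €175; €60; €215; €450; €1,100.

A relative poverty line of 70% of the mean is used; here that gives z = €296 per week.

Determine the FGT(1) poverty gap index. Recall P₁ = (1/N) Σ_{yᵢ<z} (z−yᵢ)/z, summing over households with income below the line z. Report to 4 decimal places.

0.2242

Below z: €60, €65, €175, €215, €235 (q = 5 of N = 11).
Gap ratios (z−y)/z: (296−60)/296 = 0.7973; (296−65)/296 = 0.7804; (296−175)/296 = 0.4088; (296−215)/296 = 0.2736; (296−235)/296 = 0.2061.
Sum of shortfalls = 2.466216; P₁ averages over all N: 2.466216 / 11 = 0.2242.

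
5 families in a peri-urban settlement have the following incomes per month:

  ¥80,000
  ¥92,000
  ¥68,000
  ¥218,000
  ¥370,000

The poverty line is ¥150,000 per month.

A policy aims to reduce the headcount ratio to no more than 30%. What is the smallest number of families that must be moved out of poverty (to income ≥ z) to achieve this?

2

3 of the 5 families are poor, so H = 3/5 = 0.600.
A headcount ratio of at most 30% allows at most ⌊0.30 × 5⌋ = 1 poor families.
So at least 3 − 1 = 2 must be lifted.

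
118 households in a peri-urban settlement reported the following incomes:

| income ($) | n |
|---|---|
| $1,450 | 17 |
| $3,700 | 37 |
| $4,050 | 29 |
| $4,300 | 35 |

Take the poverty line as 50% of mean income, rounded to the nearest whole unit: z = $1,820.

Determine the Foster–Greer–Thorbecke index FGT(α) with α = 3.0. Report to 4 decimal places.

0.0012

Incomes under z: 17×$1,450 (q = 17 of N = 118).
Relative gaps: (1820−1450)/1820 = 0.2033 (×17).
Raised to α = 3.0: 0.00840 (×17).
Sum = 0.142837; FGT(3.0) = 0.142837 / 118 = 0.0012.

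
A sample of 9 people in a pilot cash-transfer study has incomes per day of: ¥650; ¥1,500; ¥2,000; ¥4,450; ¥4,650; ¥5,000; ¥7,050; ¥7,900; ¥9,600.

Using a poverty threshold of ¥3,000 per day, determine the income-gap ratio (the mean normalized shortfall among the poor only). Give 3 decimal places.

0.539

Incomes under z: ¥650, ¥1,500, ¥2,000 (q = 3 of N = 9).
Shortfall ratios (z−y)/z: 0.7833, 0.5000, 0.3333; sum = 1.616667.
The income-gap ratio divides by q (the poor only): 1.616667 / 3 = 0.539.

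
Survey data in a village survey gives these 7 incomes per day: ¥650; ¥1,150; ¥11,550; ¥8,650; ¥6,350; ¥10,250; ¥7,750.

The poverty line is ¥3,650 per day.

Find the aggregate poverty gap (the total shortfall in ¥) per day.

Below the line: ¥650, ¥1,150 (q = 2 of N = 7).
Individual gaps: 3650−650 = 3000; 3650−1150 = 2500.
Aggregate gap = ¥5,500.

¥5,500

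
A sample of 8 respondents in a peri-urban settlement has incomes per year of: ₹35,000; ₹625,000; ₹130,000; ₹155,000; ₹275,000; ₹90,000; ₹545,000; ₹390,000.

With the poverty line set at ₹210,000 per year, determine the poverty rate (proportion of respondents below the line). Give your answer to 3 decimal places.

0.500

4 of the 8 respondents have income below ₹210,000.
H = 4/8 = 0.500.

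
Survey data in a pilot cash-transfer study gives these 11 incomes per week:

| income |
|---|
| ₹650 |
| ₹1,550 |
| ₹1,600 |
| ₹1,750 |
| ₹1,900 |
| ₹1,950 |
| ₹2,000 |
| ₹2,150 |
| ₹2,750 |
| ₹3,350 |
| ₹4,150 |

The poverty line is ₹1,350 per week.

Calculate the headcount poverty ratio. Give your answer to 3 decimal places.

1 of the 11 families have income below ₹1,350.
H = 1/11 = 0.091.

0.091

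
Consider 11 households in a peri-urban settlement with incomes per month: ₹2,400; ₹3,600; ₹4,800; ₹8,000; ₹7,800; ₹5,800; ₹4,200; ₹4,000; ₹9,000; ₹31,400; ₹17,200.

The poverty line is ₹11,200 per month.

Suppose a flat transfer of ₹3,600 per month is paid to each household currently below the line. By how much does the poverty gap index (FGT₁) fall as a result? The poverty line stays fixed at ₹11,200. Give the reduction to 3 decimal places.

Before: below the line — ₹2,400, ₹3,600, ₹4,000, ₹4,200, ₹4,800, ₹5,800, ₹7,800, ₹8,000, ₹9,000; poverty gap index (FGT₁) = 0.41558.
After the ₹3,600 transfer: below the line — ₹6,000, ₹7,200, ₹7,600, ₹7,800, ₹8,400, ₹9,400; poverty gap index (FGT₁) = 0.16883.
Reduction = 0.41558 − 0.16883 = 0.247.

0.247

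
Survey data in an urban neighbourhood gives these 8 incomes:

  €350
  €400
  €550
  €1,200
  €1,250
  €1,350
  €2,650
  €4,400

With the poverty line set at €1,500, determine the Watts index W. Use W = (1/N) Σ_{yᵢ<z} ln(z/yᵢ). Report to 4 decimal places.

Below z: €350, €400, €550, €1,200, €1,250, €1,350 (q = 6 of N = 8).
Log shortfalls: ln(1500/350) = 1.4553; ln(1500/400) = 1.3218; ln(1500/550) = 1.0033; ln(1500/1200) = 0.2231; ln(1500/1250) = 0.1823; ln(1500/1350) = 0.1054.
W = 4.291171 / 8 = 0.5364.

0.5364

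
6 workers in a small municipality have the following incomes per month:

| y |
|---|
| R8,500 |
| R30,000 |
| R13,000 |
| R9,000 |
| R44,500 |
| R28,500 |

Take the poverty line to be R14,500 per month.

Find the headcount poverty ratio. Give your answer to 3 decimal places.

3 of the 6 workers have income below R14,500.
H = 3/6 = 0.500.

0.500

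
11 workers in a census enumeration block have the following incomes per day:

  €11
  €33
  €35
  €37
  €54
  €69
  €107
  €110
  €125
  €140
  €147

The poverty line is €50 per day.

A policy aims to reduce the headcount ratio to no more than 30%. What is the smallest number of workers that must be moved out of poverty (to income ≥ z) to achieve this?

1

Currently q = 4 of N = 11 are below the line (H = 0.364).
A headcount ratio of at most 30% allows at most ⌊0.30 × 11⌋ = 3 poor workers.
So at least 4 − 3 = 1 must be lifted.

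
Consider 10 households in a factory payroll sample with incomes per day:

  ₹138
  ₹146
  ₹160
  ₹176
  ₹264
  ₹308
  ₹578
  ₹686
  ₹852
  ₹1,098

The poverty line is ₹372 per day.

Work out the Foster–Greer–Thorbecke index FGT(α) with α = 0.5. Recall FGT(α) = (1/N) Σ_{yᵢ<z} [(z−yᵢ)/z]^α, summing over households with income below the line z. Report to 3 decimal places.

0.401

Incomes under z: ₹138, ₹146, ₹160, ₹176, ₹264, ₹308 (q = 6 of N = 10).
Relative gaps: (372−138)/372 = 0.6290; (372−146)/372 = 0.6075; (372−160)/372 = 0.5699; (372−176)/372 = 0.5269; (372−264)/372 = 0.2903; (372−308)/372 = 0.1720.
Raised to α = 0.5: 0.79312; 0.77944; 0.75491; 0.72587; 0.53882; 0.41478.
Sum = 4.006931; FGT(0.5) = 4.006931 / 10 = 0.401.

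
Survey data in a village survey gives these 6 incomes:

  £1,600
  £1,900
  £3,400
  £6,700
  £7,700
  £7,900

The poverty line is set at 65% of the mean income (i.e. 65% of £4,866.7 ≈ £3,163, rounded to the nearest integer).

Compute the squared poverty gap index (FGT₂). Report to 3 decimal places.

Poor units: £1,600, £1,900 (q = 2 of N = 6).
Gap ratios (z−y)/z: (3163−1600)/3163 = 0.4942; (3163−1900)/3163 = 0.3993.
Squared: 0.2442; 0.1594.
Sum = 0.403629; P₂ = 0.403629 / 6 = 0.067.

0.067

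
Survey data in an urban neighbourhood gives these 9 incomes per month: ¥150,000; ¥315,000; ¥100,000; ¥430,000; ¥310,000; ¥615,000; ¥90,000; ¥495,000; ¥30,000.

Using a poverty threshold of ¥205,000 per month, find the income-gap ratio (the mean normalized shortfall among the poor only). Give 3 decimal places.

Below the line: ¥30,000, ¥90,000, ¥100,000, ¥150,000 (q = 4 of N = 9).
Shortfall ratios (z−y)/z: 0.8537, 0.5610, 0.5122, 0.2683; sum = 2.195122.
The income-gap ratio divides by q (the poor only): 2.195122 / 4 = 0.549.

0.549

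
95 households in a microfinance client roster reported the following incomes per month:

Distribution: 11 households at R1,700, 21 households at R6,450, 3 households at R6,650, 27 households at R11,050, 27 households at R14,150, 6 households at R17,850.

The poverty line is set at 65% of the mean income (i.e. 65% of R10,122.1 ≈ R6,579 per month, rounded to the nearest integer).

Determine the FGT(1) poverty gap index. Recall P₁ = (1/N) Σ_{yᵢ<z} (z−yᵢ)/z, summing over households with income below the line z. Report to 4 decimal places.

0.0902

Poor units: 11×R1,700, 21×R6,450 (q = 32 of N = 95).
Gap ratios (z−y)/z: (6579−1700)/6579 = 0.7416 (×11); (6579−6450)/6579 = 0.0196 (×21).
Sum of shortfalls = 8.569387; P₁ averages over all N: 8.569387 / 95 = 0.0902.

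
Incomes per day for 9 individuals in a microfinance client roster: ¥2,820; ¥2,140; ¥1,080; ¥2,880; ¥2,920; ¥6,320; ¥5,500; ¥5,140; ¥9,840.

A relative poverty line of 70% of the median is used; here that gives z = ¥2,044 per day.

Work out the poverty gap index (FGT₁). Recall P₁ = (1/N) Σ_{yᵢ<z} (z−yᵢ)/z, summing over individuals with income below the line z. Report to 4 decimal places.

0.0524

Below z: ¥1,080 (q = 1 of N = 9).
Shortfall ratios: (2044−1080)/2044 = 0.4716.
Σ = 0.471624. Dividing by the full population N = 9 gives P₁ = 0.0524.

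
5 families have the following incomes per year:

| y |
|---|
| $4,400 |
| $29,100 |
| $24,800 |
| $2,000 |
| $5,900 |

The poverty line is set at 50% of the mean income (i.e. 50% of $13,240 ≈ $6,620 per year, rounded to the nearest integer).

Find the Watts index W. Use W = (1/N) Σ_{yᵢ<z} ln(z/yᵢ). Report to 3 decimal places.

Below z: $2,000, $4,400, $5,900 (q = 3 of N = 5).
Log shortfalls: ln(6620/2000) = 1.1969; ln(6620/4400) = 0.4085; ln(6620/5900) = 0.1151.
W = 1.720582 / 5 = 0.344.

0.344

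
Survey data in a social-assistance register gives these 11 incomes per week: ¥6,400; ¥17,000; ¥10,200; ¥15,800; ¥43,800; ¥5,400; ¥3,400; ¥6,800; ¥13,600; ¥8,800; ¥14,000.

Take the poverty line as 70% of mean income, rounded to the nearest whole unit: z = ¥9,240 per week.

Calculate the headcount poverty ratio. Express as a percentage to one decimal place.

5 of the 11 respondents have income below ¥9,240.
H = 5/11 = 45.5%.

45.5%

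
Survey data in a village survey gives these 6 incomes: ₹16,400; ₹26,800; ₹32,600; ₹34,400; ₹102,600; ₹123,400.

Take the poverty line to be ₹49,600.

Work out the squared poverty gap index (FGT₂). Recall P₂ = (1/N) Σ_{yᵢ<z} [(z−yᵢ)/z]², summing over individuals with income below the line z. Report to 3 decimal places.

0.145

Poor units: ₹16,400, ₹26,800, ₹32,600, ₹34,400 (q = 4 of N = 6).
Gap ratios (z−y)/z: (49600−16400)/49600 = 0.6694; (49600−26800)/49600 = 0.4597; (49600−32600)/49600 = 0.3427; (49600−34400)/49600 = 0.3065.
Squared: 0.4480; 0.2113; 0.1175; 0.0939.
Sum = 0.870724; P₂ = 0.870724 / 6 = 0.145.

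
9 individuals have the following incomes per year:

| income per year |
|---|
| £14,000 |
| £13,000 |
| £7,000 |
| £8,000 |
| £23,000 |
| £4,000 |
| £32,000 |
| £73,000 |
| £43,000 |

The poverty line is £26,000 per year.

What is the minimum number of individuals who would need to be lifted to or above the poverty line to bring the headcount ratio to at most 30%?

4

6 of the 9 individuals are poor, so H = 6/9 = 0.667.
A headcount ratio of at most 30% allows at most ⌊0.30 × 9⌋ = 2 poor individuals.
So at least 6 − 2 = 4 must be lifted.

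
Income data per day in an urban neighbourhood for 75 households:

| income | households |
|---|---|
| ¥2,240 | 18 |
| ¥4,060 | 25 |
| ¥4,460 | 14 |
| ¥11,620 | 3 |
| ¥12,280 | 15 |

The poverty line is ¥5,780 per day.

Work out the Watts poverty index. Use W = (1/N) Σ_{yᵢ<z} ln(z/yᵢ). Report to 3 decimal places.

0.394

Incomes under z: 18×¥2,240, 25×¥4,060, 14×¥4,460 (q = 57 of N = 75).
ln(z/y) terms: ln(5780/2240) = 0.9479 (×18); ln(5780/4060) = 0.3532 (×25); ln(5780/4460) = 0.2593 (×14).
W = 29.522787 / 75 = 0.394.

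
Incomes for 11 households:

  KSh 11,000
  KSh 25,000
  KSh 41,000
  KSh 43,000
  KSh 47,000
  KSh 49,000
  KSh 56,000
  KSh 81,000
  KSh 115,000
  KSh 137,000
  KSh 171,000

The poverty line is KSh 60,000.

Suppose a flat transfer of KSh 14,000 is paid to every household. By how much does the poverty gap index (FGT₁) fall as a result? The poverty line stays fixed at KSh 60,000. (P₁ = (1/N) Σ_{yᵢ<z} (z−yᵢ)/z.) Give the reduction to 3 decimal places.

Before: below the line — KSh 11,000, KSh 25,000, KSh 41,000, KSh 43,000, KSh 47,000, KSh 49,000, KSh 56,000; poverty gap index (FGT₁) = 0.22424.
After the KSh 14,000 transfer: below the line — KSh 25,000, KSh 39,000, KSh 55,000, KSh 57,000; poverty gap index (FGT₁) = 0.09697.
Reduction = 0.22424 − 0.09697 = 0.127.

0.127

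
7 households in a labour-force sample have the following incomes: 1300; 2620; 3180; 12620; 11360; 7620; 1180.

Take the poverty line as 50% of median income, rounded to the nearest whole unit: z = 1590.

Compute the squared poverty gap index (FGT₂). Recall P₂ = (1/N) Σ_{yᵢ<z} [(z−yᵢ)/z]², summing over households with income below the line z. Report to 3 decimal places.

Poor units: 1180, 1300 (q = 2 of N = 7).
Relative gaps: (1590−1180)/1590 = 0.2579; (1590−1300)/1590 = 0.1824.
Squared: 0.0665; 0.0333.
Sum = 0.099759; P₂ = 0.099759 / 7 = 0.014.

0.014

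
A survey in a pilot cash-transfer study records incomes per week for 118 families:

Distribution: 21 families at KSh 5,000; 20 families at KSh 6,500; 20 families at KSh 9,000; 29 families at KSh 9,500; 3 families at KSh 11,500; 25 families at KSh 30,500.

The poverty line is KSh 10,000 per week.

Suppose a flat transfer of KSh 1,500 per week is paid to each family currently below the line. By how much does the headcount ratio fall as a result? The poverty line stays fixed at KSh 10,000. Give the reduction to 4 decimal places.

0.4153

Before: below the line — 21×KSh 5,000, 20×KSh 6,500, 20×KSh 9,000, 29×KSh 9,500; headcount ratio = 0.762712.
After the KSh 1,500 transfer: below the line — 21×KSh 6,500, 20×KSh 8,000; headcount ratio = 0.347458.
Reduction = 0.762712 − 0.347458 = 0.4153.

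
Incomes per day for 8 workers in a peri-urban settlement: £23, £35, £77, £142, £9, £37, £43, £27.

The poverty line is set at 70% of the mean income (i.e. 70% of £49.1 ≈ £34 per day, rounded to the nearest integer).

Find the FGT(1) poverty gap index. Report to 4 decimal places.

0.1581

Below the line: £9, £23, £27 (q = 3 of N = 8).
Normalized shortfalls: (34−9)/34 = 0.7353; (34−23)/34 = 0.3235; (34−27)/34 = 0.2059.
Σ = 1.264706. Dividing by the full population N = 8 gives P₁ = 0.1581.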